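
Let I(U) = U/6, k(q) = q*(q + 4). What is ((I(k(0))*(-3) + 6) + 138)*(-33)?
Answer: -4752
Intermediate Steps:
k(q) = q*(4 + q)
I(U) = U/6 (I(U) = U*(⅙) = U/6)
((I(k(0))*(-3) + 6) + 138)*(-33) = ((((0*(4 + 0))/6)*(-3) + 6) + 138)*(-33) = ((((0*4)/6)*(-3) + 6) + 138)*(-33) = ((((⅙)*0)*(-3) + 6) + 138)*(-33) = ((0*(-3) + 6) + 138)*(-33) = ((0 + 6) + 138)*(-33) = (6 + 138)*(-33) = 144*(-33) = -4752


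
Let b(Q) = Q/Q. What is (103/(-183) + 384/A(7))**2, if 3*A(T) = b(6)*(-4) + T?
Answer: 4923688561/33489 ≈ 1.4702e+5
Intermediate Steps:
b(Q) = 1
A(T) = -4/3 + T/3 (A(T) = (1*(-4) + T)/3 = (-4 + T)/3 = -4/3 + T/3)
(103/(-183) + 384/A(7))**2 = (103/(-183) + 384/(-4/3 + (1/3)*7))**2 = (103*(-1/183) + 384/(-4/3 + 7/3))**2 = (-103/183 + 384/1)**2 = (-103/183 + 384*1)**2 = (-103/183 + 384)**2 = (70169/183)**2 = 4923688561/33489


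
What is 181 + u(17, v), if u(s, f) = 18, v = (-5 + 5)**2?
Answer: 199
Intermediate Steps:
v = 0 (v = 0**2 = 0)
181 + u(17, v) = 181 + 18 = 199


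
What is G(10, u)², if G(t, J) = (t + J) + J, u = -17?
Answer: 576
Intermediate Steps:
G(t, J) = t + 2*J (G(t, J) = (J + t) + J = t + 2*J)
G(10, u)² = (10 + 2*(-17))² = (10 - 34)² = (-24)² = 576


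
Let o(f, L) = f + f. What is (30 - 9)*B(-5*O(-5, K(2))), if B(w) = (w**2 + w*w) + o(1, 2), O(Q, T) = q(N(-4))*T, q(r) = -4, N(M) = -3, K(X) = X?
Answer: 67242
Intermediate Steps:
o(f, L) = 2*f
O(Q, T) = -4*T
B(w) = 2 + 2*w**2 (B(w) = (w**2 + w*w) + 2*1 = (w**2 + w**2) + 2 = 2*w**2 + 2 = 2 + 2*w**2)
(30 - 9)*B(-5*O(-5, K(2))) = (30 - 9)*(2 + 2*(-(-20)*2)**2) = 21*(2 + 2*(-5*(-8))**2) = 21*(2 + 2*40**2) = 21*(2 + 2*1600) = 21*(2 + 3200) = 21*3202 = 67242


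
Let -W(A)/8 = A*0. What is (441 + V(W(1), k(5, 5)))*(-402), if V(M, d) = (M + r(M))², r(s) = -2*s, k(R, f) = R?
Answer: -177282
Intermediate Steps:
W(A) = 0 (W(A) = -8*A*0 = -8*0 = 0)
V(M, d) = M² (V(M, d) = (M - 2*M)² = (-M)² = M²)
(441 + V(W(1), k(5, 5)))*(-402) = (441 + 0²)*(-402) = (441 + 0)*(-402) = 441*(-402) = -177282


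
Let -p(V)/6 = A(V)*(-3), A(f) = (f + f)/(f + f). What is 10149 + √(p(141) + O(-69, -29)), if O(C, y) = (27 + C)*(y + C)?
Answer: 10149 + √4134 ≈ 10213.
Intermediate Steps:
A(f) = 1 (A(f) = (2*f)/((2*f)) = (2*f)*(1/(2*f)) = 1)
O(C, y) = (27 + C)*(C + y)
p(V) = 18 (p(V) = -6*(-3) = 18)
10149 + √(p(141) + O(-69, -29)) = 10149 + √(18 + ((-69)² + 27*(-69) + 27*(-29) - 69*(-29))) = 10149 + √(18 + (4761 - 1863 - 783 + 2001)) = 10149 + √(18 + 4116) = 10149 + √4134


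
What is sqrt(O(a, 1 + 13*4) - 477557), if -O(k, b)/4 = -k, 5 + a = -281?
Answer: 3*I*sqrt(53189) ≈ 691.88*I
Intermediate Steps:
a = -286 (a = -5 - 281 = -286)
O(k, b) = 4*k (O(k, b) = -(-4)*k = 4*k)
sqrt(O(a, 1 + 13*4) - 477557) = sqrt(4*(-286) - 477557) = sqrt(-1144 - 477557) = sqrt(-478701) = 3*I*sqrt(53189)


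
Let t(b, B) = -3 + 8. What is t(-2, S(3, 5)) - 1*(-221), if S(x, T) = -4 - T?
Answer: 226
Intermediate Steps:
t(b, B) = 5
t(-2, S(3, 5)) - 1*(-221) = 5 - 1*(-221) = 5 + 221 = 226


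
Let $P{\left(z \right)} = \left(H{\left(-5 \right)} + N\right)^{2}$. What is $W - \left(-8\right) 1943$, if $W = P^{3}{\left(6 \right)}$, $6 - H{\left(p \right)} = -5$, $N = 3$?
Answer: $7545080$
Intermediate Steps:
$H{\left(p \right)} = 11$ ($H{\left(p \right)} = 6 - -5 = 6 + 5 = 11$)
$P{\left(z \right)} = 196$ ($P{\left(z \right)} = \left(11 + 3\right)^{2} = 14^{2} = 196$)
$W = 7529536$ ($W = 196^{3} = 7529536$)
$W - \left(-8\right) 1943 = 7529536 - \left(-8\right) 1943 = 7529536 - -15544 = 7529536 + 15544 = 7545080$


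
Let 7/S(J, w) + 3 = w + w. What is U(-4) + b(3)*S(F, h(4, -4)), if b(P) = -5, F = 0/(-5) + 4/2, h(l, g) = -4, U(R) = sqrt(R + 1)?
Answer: 35/11 + I*sqrt(3) ≈ 3.1818 + 1.732*I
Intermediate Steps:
U(R) = sqrt(1 + R)
F = 2 (F = 0*(-1/5) + 4*(1/2) = 0 + 2 = 2)
S(J, w) = 7/(-3 + 2*w) (S(J, w) = 7/(-3 + (w + w)) = 7/(-3 + 2*w))
U(-4) + b(3)*S(F, h(4, -4)) = sqrt(1 - 4) - 35/(-3 + 2*(-4)) = sqrt(-3) - 35/(-3 - 8) = I*sqrt(3) - 35/(-11) = I*sqrt(3) - 35*(-1)/11 = I*sqrt(3) - 5*(-7/11) = I*sqrt(3) + 35/11 = 35/11 + I*sqrt(3)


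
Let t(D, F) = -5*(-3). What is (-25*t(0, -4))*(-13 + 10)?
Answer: 1125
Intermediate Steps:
t(D, F) = 15
(-25*t(0, -4))*(-13 + 10) = (-25*15)*(-13 + 10) = -375*(-3) = 1125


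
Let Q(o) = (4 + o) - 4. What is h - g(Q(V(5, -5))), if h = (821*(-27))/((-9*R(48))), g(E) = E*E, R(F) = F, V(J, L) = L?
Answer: 421/16 ≈ 26.313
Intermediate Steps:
Q(o) = o
g(E) = E²
h = 821/16 (h = (821*(-27))/((-9*48)) = -22167/(-432) = -22167*(-1/432) = 821/16 ≈ 51.313)
h - g(Q(V(5, -5))) = 821/16 - 1*(-5)² = 821/16 - 1*25 = 821/16 - 25 = 421/16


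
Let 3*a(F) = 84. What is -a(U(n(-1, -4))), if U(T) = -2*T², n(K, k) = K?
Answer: -28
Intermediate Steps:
a(F) = 28 (a(F) = (⅓)*84 = 28)
-a(U(n(-1, -4))) = -1*28 = -28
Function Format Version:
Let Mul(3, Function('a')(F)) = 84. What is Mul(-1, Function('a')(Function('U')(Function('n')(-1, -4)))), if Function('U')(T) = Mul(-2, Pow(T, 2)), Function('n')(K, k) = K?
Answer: -28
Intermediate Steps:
Function('a')(F) = 28 (Function('a')(F) = Mul(Rational(1, 3), 84) = 28)
Mul(-1, Function('a')(Function('U')(Function('n')(-1, -4)))) = Mul(-1, 28) = -28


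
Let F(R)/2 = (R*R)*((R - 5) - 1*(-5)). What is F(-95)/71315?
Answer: -342950/14263 ≈ -24.045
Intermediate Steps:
F(R) = 2*R³ (F(R) = 2*((R*R)*((R - 5) - 1*(-5))) = 2*(R²*((-5 + R) + 5)) = 2*(R²*R) = 2*R³)
F(-95)/71315 = (2*(-95)³)/71315 = (2*(-857375))*(1/71315) = -1714750*1/71315 = -342950/14263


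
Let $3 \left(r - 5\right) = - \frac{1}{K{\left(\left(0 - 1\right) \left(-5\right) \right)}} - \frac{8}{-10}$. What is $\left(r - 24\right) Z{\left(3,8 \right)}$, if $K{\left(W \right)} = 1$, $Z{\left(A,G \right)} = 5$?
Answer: $- \frac{286}{3} \approx -95.333$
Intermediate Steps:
$r = \frac{74}{15}$ ($r = 5 + \frac{- 1^{-1} - \frac{8}{-10}}{3} = 5 + \frac{\left(-1\right) 1 - - \frac{4}{5}}{3} = 5 + \frac{-1 + \frac{4}{5}}{3} = 5 + \frac{1}{3} \left(- \frac{1}{5}\right) = 5 - \frac{1}{15} = \frac{74}{15} \approx 4.9333$)
$\left(r - 24\right) Z{\left(3,8 \right)} = \left(\frac{74}{15} - 24\right) 5 = \left(- \frac{286}{15}\right) 5 = - \frac{286}{3}$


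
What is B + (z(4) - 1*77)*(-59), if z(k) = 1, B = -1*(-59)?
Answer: 4543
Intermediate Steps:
B = 59
B + (z(4) - 1*77)*(-59) = 59 + (1 - 1*77)*(-59) = 59 + (1 - 77)*(-59) = 59 - 76*(-59) = 59 + 4484 = 4543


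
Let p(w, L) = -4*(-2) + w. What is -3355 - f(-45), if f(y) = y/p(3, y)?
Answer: -36860/11 ≈ -3350.9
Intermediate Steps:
p(w, L) = 8 + w
f(y) = y/11 (f(y) = y/(8 + 3) = y/11)
-3355 - f(-45) = -3355 - (-45)/11 = -3355 - 1*(-45/11) = -3355 + 45/11 = -36860/11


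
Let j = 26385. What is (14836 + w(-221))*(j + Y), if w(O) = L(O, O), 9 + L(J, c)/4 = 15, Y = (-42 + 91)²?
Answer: 427759960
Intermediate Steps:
Y = 2401 (Y = 49² = 2401)
L(J, c) = 24 (L(J, c) = -36 + 4*15 = -36 + 60 = 24)
w(O) = 24
(14836 + w(-221))*(j + Y) = (14836 + 24)*(26385 + 2401) = 14860*28786 = 427759960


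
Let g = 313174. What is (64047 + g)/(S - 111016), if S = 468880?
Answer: 29017/27528 ≈ 1.0541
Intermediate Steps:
(64047 + g)/(S - 111016) = (64047 + 313174)/(468880 - 111016) = 377221/357864 = 377221*(1/357864) = 29017/27528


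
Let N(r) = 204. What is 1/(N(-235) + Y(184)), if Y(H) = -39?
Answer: 1/165 ≈ 0.0060606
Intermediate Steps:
1/(N(-235) + Y(184)) = 1/(204 - 39) = 1/165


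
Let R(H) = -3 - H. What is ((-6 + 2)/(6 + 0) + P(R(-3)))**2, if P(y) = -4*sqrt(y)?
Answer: 4/9 ≈ 0.44444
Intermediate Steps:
((-6 + 2)/(6 + 0) + P(R(-3)))**2 = ((-6 + 2)/(6 + 0) - 4*sqrt(-3 - 1*(-3)))**2 = (-4/6 - 4*sqrt(-3 + 3))**2 = (-4*1/6 - 4*sqrt(0))**2 = (-2/3 - 4*0)**2 = (-2/3 + 0)**2 = (-2/3)**2 = 4/9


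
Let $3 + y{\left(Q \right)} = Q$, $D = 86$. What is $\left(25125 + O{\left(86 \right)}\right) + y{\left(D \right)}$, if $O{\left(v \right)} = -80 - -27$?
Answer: $25155$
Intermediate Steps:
$y{\left(Q \right)} = -3 + Q$
$O{\left(v \right)} = -53$ ($O{\left(v \right)} = -80 + 27 = -53$)
$\left(25125 + O{\left(86 \right)}\right) + y{\left(D \right)} = \left(25125 - 53\right) + \left(-3 + 86\right) = 25072 + 83 = 25155$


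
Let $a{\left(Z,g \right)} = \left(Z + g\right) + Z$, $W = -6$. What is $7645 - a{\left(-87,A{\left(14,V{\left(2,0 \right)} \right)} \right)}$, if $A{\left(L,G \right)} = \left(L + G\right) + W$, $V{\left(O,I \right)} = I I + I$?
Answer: $7811$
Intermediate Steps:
$V{\left(O,I \right)} = I + I^{2}$ ($V{\left(O,I \right)} = I^{2} + I = I + I^{2}$)
$A{\left(L,G \right)} = -6 + G + L$ ($A{\left(L,G \right)} = \left(L + G\right) - 6 = \left(G + L\right) - 6 = -6 + G + L$)
$a{\left(Z,g \right)} = g + 2 Z$
$7645 - a{\left(-87,A{\left(14,V{\left(2,0 \right)} \right)} \right)} = 7645 - \left(\left(-6 + 0 \left(1 + 0\right) + 14\right) + 2 \left(-87\right)\right) = 7645 - \left(\left(-6 + 0 \cdot 1 + 14\right) - 174\right) = 7645 - \left(\left(-6 + 0 + 14\right) - 174\right) = 7645 - \left(8 - 174\right) = 7645 - -166 = 7645 + 166 = 7811$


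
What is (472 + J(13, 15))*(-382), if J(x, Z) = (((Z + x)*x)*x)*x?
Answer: -23679416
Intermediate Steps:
J(x, Z) = x³*(Z + x) (J(x, Z) = ((x*(Z + x))*x)*x = (x²*(Z + x))*x = x³*(Z + x))
(472 + J(13, 15))*(-382) = (472 + 13³*(15 + 13))*(-382) = (472 + 2197*28)*(-382) = (472 + 61516)*(-382) = 61988*(-382) = -23679416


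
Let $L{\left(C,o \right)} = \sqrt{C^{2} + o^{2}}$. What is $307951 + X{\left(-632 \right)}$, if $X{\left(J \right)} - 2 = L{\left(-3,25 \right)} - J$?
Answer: $308585 + \sqrt{634} \approx 3.0861 \cdot 10^{5}$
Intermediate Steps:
$X{\left(J \right)} = 2 + \sqrt{634} - J$ ($X{\left(J \right)} = 2 - \left(J - \sqrt{\left(-3\right)^{2} + 25^{2}}\right) = 2 - \left(J - \sqrt{9 + 625}\right) = 2 - \left(J - \sqrt{634}\right) = 2 + \sqrt{634} - J$)
$307951 + X{\left(-632 \right)} = 307951 + \left(2 + \sqrt{634} - -632\right) = 307951 + \left(2 + \sqrt{634} + 632\right) = 307951 + \left(634 + \sqrt{634}\right) = 308585 + \sqrt{634}$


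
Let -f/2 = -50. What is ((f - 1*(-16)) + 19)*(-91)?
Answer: -12285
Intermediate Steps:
f = 100 (f = -2*(-50) = 100)
((f - 1*(-16)) + 19)*(-91) = ((100 - 1*(-16)) + 19)*(-91) = ((100 + 16) + 19)*(-91) = (116 + 19)*(-91) = 135*(-91) = -12285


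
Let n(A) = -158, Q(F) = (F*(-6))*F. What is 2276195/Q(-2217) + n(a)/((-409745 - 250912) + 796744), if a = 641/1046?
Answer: -314420053337/4013278300458 ≈ -0.078345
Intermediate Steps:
Q(F) = -6*F² (Q(F) = (-6*F)*F = -6*F²)
a = 641/1046 (a = 641*(1/1046) = 641/1046 ≈ 0.61281)
2276195/Q(-2217) + n(a)/((-409745 - 250912) + 796744) = 2276195/((-6*(-2217)²)) - 158/((-409745 - 250912) + 796744) = 2276195/((-6*4915089)) - 158/(-660657 + 796744) = 2276195/(-29490534) - 158/136087 = 2276195*(-1/29490534) - 158*1/136087 = -2276195/29490534 - 158/136087 = -314420053337/4013278300458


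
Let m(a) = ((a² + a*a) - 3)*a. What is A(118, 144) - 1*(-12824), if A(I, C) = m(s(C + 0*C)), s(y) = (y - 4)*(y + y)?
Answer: 131096641427864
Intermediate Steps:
s(y) = 2*y*(-4 + y) (s(y) = (-4 + y)*(2*y) = 2*y*(-4 + y))
m(a) = a*(-3 + 2*a²) (m(a) = ((a² + a²) - 3)*a = (2*a² - 3)*a = (-3 + 2*a²)*a = a*(-3 + 2*a²))
A(I, C) = 2*C*(-4 + C)*(-3 + 8*C²*(-4 + C)²) (A(I, C) = (2*(C + 0*C)*(-4 + (C + 0*C)))*(-3 + 2*(2*(C + 0*C)*(-4 + (C + 0*C)))²) = (2*(C + 0)*(-4 + (C + 0)))*(-3 + 2*(2*(C + 0)*(-4 + (C + 0)))²) = (2*C*(-4 + C))*(-3 + 2*(2*C*(-4 + C))²) = (2*C*(-4 + C))*(-3 + 2*(4*C²*(-4 + C)²)) = (2*C*(-4 + C))*(-3 + 8*C²*(-4 + C)²) = 2*C*(-4 + C)*(-3 + 8*C²*(-4 + C)²))
A(118, 144) - 1*(-12824) = 2*144*(-4 + 144)*(-3 + 8*144²*(-4 + 144)²) - 1*(-12824) = 2*144*140*(-3 + 8*20736*140²) + 12824 = 2*144*140*(-3 + 8*20736*19600) + 12824 = 2*144*140*(-3 + 3251404800) + 12824 = 2*144*140*3251404797 + 12824 = 131096641415040 + 12824 = 131096641427864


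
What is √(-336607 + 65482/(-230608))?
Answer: I*√1330320457634/1988 ≈ 580.18*I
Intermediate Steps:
√(-336607 + 65482/(-230608)) = √(-336607 + 65482*(-1/230608)) = √(-336607 - 1129/3976) = √(-1338350561/3976) = I*√1330320457634/1988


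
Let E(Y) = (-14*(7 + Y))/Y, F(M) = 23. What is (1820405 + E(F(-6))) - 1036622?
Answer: 18026589/23 ≈ 7.8377e+5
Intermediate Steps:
E(Y) = (-98 - 14*Y)/Y
(1820405 + E(F(-6))) - 1036622 = (1820405 + (-14 - 98/23)) - 1036622 = (1820405 - 420/23) - 1036622 = 41868895/23 - 1036622 = 18026589/23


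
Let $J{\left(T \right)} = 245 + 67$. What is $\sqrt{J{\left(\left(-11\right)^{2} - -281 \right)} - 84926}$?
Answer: $i \sqrt{84614} \approx 290.88 i$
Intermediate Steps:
$J{\left(T \right)} = 312$
$\sqrt{J{\left(\left(-11\right)^{2} - -281 \right)} - 84926} = \sqrt{312 - 84926} = \sqrt{-84614} = i \sqrt{84614}$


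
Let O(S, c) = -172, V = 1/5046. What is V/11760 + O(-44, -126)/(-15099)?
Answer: 486031439/42666150240 ≈ 0.011392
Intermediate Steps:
V = 1/5046 ≈ 0.00019818
V/11760 + O(-44, -126)/(-15099) = (1/5046)/11760 - 172/(-15099) = (1/5046)*(1/11760) - 172*(-1/15099) = 1/59340960 + 172/15099 = 486031439/42666150240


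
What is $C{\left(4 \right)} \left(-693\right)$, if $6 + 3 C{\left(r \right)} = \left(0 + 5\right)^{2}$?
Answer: $-4389$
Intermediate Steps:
$C{\left(r \right)} = \frac{19}{3}$ ($C{\left(r \right)} = -2 + \frac{\left(0 + 5\right)^{2}}{3} = -2 + \frac{5^{2}}{3} = -2 + \frac{1}{3} \cdot 25 = -2 + \frac{25}{3} = \frac{19}{3}$)
$C{\left(4 \right)} \left(-693\right) = \frac{19}{3} \left(-693\right) = -4389$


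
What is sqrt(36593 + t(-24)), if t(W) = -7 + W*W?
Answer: sqrt(37162) ≈ 192.77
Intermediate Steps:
t(W) = -7 + W**2
sqrt(36593 + t(-24)) = sqrt(36593 + (-7 + (-24)**2)) = sqrt(36593 + (-7 + 576)) = sqrt(36593 + 569) = sqrt(37162)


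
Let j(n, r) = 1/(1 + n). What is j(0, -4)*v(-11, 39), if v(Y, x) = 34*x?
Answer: 1326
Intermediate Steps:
j(0, -4)*v(-11, 39) = (34*39)/(1 + 0) = 1326/1 = 1*1326 = 1326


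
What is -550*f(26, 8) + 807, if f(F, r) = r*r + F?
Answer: -48693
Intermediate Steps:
f(F, r) = F + r² (f(F, r) = r² + F = F + r²)
-550*f(26, 8) + 807 = -550*(26 + 8²) + 807 = -550*(26 + 64) + 807 = -550*90 + 807 = -49500 + 807 = -48693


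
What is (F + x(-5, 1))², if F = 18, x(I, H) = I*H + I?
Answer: 64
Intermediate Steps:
x(I, H) = I + H*I (x(I, H) = H*I + I = I + H*I)
(F + x(-5, 1))² = (18 - 5*(1 + 1))² = (18 - 5*2)² = (18 - 10)² = 8² = 64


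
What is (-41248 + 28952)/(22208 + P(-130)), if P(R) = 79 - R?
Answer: -424/773 ≈ -0.54851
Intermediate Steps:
(-41248 + 28952)/(22208 + P(-130)) = (-41248 + 28952)/(22208 + (79 - 1*(-130))) = -12296/(22208 + (79 + 130)) = -12296/(22208 + 209) = -12296/22417 = -12296*1/22417 = -424/773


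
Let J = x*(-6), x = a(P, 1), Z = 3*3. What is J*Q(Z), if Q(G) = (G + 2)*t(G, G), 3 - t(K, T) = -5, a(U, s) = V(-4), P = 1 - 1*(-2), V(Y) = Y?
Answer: 2112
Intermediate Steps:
P = 3 (P = 1 + 2 = 3)
a(U, s) = -4
Z = 9
t(K, T) = 8 (t(K, T) = 3 - 1*(-5) = 3 + 5 = 8)
x = -4
Q(G) = 16 + 8*G (Q(G) = (G + 2)*8 = (2 + G)*8 = 16 + 8*G)
J = 24 (J = -4*(-6) = 24)
J*Q(Z) = 24*(16 + 8*9) = 24*(16 + 72) = 24*88 = 2112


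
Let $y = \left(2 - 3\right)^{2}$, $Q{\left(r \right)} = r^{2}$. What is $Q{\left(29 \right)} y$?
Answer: $841$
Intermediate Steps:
$y = 1$ ($y = \left(-1\right)^{2} = 1$)
$Q{\left(29 \right)} y = 29^{2} \cdot 1 = 841 \cdot 1 = 841$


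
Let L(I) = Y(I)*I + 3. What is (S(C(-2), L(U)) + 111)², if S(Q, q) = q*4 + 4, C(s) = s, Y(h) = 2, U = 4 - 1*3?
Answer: 18225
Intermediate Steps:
U = 1 (U = 4 - 3 = 1)
L(I) = 3 + 2*I (L(I) = 2*I + 3 = 3 + 2*I)
S(Q, q) = 4 + 4*q (S(Q, q) = 4*q + 4 = 4 + 4*q)
(S(C(-2), L(U)) + 111)² = ((4 + 4*(3 + 2*1)) + 111)² = ((4 + 4*(3 + 2)) + 111)² = ((4 + 4*5) + 111)² = ((4 + 20) + 111)² = (24 + 111)² = 135² = 18225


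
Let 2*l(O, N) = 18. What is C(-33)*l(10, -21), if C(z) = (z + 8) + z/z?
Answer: -216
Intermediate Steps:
C(z) = 9 + z (C(z) = (8 + z) + 1 = 9 + z)
l(O, N) = 9 (l(O, N) = (1/2)*18 = 9)
C(-33)*l(10, -21) = (9 - 33)*9 = -24*9 = -216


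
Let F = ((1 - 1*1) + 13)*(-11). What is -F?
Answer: 143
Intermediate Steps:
F = -143 (F = ((1 - 1) + 13)*(-11) = (0 + 13)*(-11) = 13*(-11) = -143)
-F = -1*(-143) = 143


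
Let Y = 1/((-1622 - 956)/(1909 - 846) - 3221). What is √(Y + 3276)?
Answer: √38463214579060713/3426501 ≈ 57.236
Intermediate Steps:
Y = -1063/3426501 (Y = 1/(-2578/1063 - 3221) = 1/(-3426501/1063) = -1063/3426501 ≈ -0.00031023)
√(Y + 3276) = √(-1063/3426501 + 3276) = √(11225216213/3426501) = √38463214579060713/3426501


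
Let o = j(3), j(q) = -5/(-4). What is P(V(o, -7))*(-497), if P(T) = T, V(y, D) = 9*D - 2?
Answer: 32305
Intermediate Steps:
j(q) = 5/4 (j(q) = -5*(-¼) = 5/4)
o = 5/4 ≈ 1.2500
V(y, D) = -2 + 9*D
P(V(o, -7))*(-497) = (-2 + 9*(-7))*(-497) = (-2 - 63)*(-497) = -65*(-497) = 32305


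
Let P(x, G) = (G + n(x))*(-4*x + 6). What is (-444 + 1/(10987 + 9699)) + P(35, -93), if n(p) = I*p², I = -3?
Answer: 10435425049/20686 ≈ 5.0447e+5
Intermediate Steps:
n(p) = -3*p²
P(x, G) = (6 - 4*x)*(G - 3*x²) (P(x, G) = (G - 3*x²)*(-4*x + 6) = (G - 3*x²)*(6 - 4*x) = (6 - 4*x)*(G - 3*x²))
(-444 + 1/(10987 + 9699)) + P(35, -93) = (-444 + 1/(10987 + 9699)) + (-18*35² + 6*(-93) + 12*35³ - 4*(-93)*35) = (-444 + 1/20686) + (-18*1225 - 558 + 12*42875 + 13020) = (-444 + 1/20686) + (-22050 - 558 + 514500 + 13020) = -9184583/20686 + 504912 = 10435425049/20686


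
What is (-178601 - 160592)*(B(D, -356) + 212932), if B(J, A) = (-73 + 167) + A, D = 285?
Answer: -72136175310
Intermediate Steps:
B(J, A) = 94 + A
(-178601 - 160592)*(B(D, -356) + 212932) = (-178601 - 160592)*((94 - 356) + 212932) = -339193*(-262 + 212932) = -339193*212670 = -72136175310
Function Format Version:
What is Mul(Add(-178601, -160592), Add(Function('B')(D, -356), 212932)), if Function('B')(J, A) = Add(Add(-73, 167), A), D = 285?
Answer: -72136175310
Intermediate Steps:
Function('B')(J, A) = Add(94, A)
Mul(Add(-178601, -160592), Add(Function('B')(D, -356), 212932)) = Mul(Add(-178601, -160592), Add(Add(94, -356), 212932)) = Mul(-339193, Add(-262, 212932)) = Mul(-339193, 212670) = -72136175310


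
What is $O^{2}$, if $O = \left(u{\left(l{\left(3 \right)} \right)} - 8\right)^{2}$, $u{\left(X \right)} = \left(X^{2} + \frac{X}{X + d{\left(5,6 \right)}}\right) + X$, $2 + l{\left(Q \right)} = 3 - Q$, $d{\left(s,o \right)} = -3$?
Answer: $\frac{614656}{625} \approx 983.45$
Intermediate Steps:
$l{\left(Q \right)} = 1 - Q$ ($l{\left(Q \right)} = -2 - \left(-3 + Q\right) = 1 - Q$)
$u{\left(X \right)} = X + X^{2} + \frac{X}{-3 + X}$ ($u{\left(X \right)} = \left(X^{2} + \frac{X}{X - 3}\right) + X = \left(X^{2} + \frac{X}{-3 + X}\right) + X = X + X^{2} + \frac{X}{-3 + X}$)
$O = \frac{784}{25}$ ($O = \left(\frac{\left(1 - 3\right) \left(-2 + \left(1 - 3\right)^{2} - 2 \left(1 - 3\right)\right)}{-3 + \left(1 - 3\right)} - 8\right)^{2} = \left(- \frac{2 \left(-2 + \left(-2\right)^{2} - -4\right)}{-3 - 2} - 8\right)^{2} = \left(- \frac{2 \left(-2 + 4 + 4\right)}{-5} - 8\right)^{2} = \left(\left(-2\right) \left(- \frac{1}{5}\right) 6 - 8\right)^{2} = \left(\frac{12}{5} - 8\right)^{2} = \left(- \frac{28}{5}\right)^{2} = \frac{784}{25} \approx 31.36$)
$O^{2} = \left(\frac{784}{25}\right)^{2} = \frac{614656}{625}$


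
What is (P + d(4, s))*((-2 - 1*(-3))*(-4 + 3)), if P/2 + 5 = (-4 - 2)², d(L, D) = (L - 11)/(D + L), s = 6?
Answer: -613/10 ≈ -61.300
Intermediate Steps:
d(L, D) = (-11 + L)/(D + L)
P = 62 (P = -10 + 2*(-4 - 2)² = -10 + 2*(-6)² = -10 + 2*36 = -10 + 72 = 62)
(P + d(4, s))*((-2 - 1*(-3))*(-4 + 3)) = (62 + (-11 + 4)/(6 + 4))*((-2 - 1*(-3))*(-4 + 3)) = (62 - 7/10)*((-2 + 3)*(-1)) = (62 + (⅒)*(-7))*(1*(-1)) = (62 - 7/10)*(-1) = (613/10)*(-1) = -613/10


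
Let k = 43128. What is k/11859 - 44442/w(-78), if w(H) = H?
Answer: 29466759/51389 ≈ 573.41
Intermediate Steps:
k/11859 - 44442/w(-78) = 43128/11859 - 44442/(-78) = 43128*(1/11859) - 44442*(-1/78) = 14376/3953 + 7407/13 = 29466759/51389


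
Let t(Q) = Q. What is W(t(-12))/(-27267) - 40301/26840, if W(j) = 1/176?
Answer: -36029099/23994960 ≈ -1.5015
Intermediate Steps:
W(j) = 1/176
W(t(-12))/(-27267) - 40301/26840 = (1/176)/(-27267) - 40301/26840 = (1/176)*(-1/27267) - 40301*1/26840 = -1/4798992 - 40301/26840 = -36029099/23994960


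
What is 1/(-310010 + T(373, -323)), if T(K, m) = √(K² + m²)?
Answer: -155005/48052978321 - √243458/96105956642 ≈ -3.2308e-6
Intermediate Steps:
1/(-310010 + T(373, -323)) = 1/(-310010 + √(373² + (-323)²)) = 1/(-310010 + √(139129 + 104329)) = 1/(-310010 + √243458)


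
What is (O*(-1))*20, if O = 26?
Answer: -520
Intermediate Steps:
(O*(-1))*20 = (26*(-1))*20 = -26*20 = -520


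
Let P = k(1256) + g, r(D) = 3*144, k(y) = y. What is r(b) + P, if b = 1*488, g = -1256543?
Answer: -1254855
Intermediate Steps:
b = 488
r(D) = 432
P = -1255287 (P = 1256 - 1256543 = -1255287)
r(b) + P = 432 - 1255287 = -1254855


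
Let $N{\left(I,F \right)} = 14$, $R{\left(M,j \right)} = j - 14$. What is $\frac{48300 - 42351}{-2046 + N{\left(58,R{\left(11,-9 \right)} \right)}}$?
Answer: $- \frac{5949}{2032} \approx -2.9277$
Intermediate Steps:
$R{\left(M,j \right)} = -14 + j$
$\frac{48300 - 42351}{-2046 + N{\left(58,R{\left(11,-9 \right)} \right)}} = \frac{48300 - 42351}{-2046 + 14} = \frac{5949}{-2032} = 5949 \left(- \frac{1}{2032}\right) = - \frac{5949}{2032}$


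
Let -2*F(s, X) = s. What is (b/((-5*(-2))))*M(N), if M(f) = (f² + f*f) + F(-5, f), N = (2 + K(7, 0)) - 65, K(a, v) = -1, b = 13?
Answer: 213057/20 ≈ 10653.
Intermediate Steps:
N = -64 (N = (2 - 1) - 65 = 1 - 65 = -64)
F(s, X) = -s/2
M(f) = 5/2 + 2*f² (M(f) = (f² + f*f) - ½*(-5) = (f² + f²) + 5/2 = 2*f² + 5/2 = 5/2 + 2*f²)
(b/((-5*(-2))))*M(N) = (13/((-5*(-2))))*(5/2 + 2*(-64)²) = (13/10)*(5/2 + 2*4096) = (13*(⅒))*(5/2 + 8192) = (13/10)*(16389/2) = 213057/20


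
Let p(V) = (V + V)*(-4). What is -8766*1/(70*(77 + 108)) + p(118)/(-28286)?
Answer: -58932569/91575925 ≈ -0.64354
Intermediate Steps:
p(V) = -8*V (p(V) = (2*V)*(-4) = -8*V)
-8766*1/(70*(77 + 108)) + p(118)/(-28286) = -8766*1/(70*(77 + 108)) - 8*118/(-28286) = -8766/(70*185) - 944*(-1/28286) = -8766/12950 + 472/14143 = -8766*1/12950 + 472/14143 = -4383/6475 + 472/14143 = -58932569/91575925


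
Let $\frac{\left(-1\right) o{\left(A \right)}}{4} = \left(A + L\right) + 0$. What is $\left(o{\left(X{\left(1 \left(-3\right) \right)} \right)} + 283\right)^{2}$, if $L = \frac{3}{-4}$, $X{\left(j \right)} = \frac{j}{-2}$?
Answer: $78400$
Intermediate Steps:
$X{\left(j \right)} = - \frac{j}{2}$ ($X{\left(j \right)} = j \left(- \frac{1}{2}\right) = - \frac{j}{2}$)
$L = - \frac{3}{4}$ ($L = 3 \left(- \frac{1}{4}\right) = - \frac{3}{4} \approx -0.75$)
$o{\left(A \right)} = 3 - 4 A$ ($o{\left(A \right)} = - 4 \left(\left(A - \frac{3}{4}\right) + 0\right) = - 4 \left(\left(- \frac{3}{4} + A\right) + 0\right) = - 4 \left(- \frac{3}{4} + A\right) = 3 - 4 A$)
$\left(o{\left(X{\left(1 \left(-3\right) \right)} \right)} + 283\right)^{2} = \left(\left(3 - 4 \left(- \frac{1 \left(-3\right)}{2}\right)\right) + 283\right)^{2} = \left(\left(3 - 4 \left(\left(- \frac{1}{2}\right) \left(-3\right)\right)\right) + 283\right)^{2} = \left(\left(3 - 6\right) + 283\right)^{2} = \left(-3 + 283\right)^{2} = 280^{2} = 78400$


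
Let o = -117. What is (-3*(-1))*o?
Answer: -351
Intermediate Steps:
(-3*(-1))*o = -3*(-1)*(-117) = 3*(-117) = -351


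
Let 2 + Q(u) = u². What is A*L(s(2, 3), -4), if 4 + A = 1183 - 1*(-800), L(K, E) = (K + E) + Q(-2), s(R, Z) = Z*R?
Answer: 7916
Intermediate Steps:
s(R, Z) = R*Z
Q(u) = -2 + u²
L(K, E) = 2 + E + K (L(K, E) = (K + E) + (-2 + (-2)²) = (E + K) + (-2 + 4) = (E + K) + 2 = 2 + E + K)
A = 1979 (A = -4 + (1183 - 1*(-800)) = -4 + (1183 + 800) = -4 + 1983 = 1979)
A*L(s(2, 3), -4) = 1979*(2 - 4 + 2*3) = 1979*(2 - 4 + 6) = 1979*4 = 7916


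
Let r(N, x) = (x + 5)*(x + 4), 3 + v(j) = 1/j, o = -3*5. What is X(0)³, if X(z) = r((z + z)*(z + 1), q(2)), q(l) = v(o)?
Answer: 66923416/11390625 ≈ 5.8753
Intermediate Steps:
o = -15
v(j) = -3 + 1/j
q(l) = -46/15 (q(l) = -3 + 1/(-15) = -3 - 1/15 = -46/15)
r(N, x) = (4 + x)*(5 + x) (r(N, x) = (5 + x)*(4 + x) = (4 + x)*(5 + x))
X(z) = 406/225 (X(z) = 20 + (-46/15)² + 9*(-46/15) = 20 + 2116/225 - 138/5 = 406/225)
X(0)³ = (406/225)³ = 66923416/11390625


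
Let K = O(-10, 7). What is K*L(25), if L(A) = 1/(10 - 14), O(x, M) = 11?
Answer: -11/4 ≈ -2.7500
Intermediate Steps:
L(A) = -¼ (L(A) = 1/(-4) = -¼)
K = 11
K*L(25) = 11*(-¼) = -11/4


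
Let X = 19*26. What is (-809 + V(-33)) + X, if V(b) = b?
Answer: -348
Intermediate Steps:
X = 494
(-809 + V(-33)) + X = (-809 - 33) + 494 = -842 + 494 = -348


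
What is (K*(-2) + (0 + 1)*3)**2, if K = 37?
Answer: 5041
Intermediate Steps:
(K*(-2) + (0 + 1)*3)**2 = (37*(-2) + (0 + 1)*3)**2 = (-74 + 1*3)**2 = (-74 + 3)**2 = (-71)**2 = 5041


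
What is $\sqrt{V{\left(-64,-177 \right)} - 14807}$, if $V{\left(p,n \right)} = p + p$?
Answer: $i \sqrt{14935} \approx 122.21 i$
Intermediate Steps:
$V{\left(p,n \right)} = 2 p$
$\sqrt{V{\left(-64,-177 \right)} - 14807} = \sqrt{2 \left(-64\right) - 14807} = \sqrt{-128 - 14807} = \sqrt{-14935} = i \sqrt{14935}$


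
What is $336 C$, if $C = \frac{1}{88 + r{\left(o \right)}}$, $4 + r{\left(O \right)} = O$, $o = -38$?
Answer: $\frac{168}{23} \approx 7.3043$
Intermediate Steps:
$r{\left(O \right)} = -4 + O$
$C = \frac{1}{46}$ ($C = \frac{1}{88 - 42} = \frac{1}{46} \approx 0.021739$)
$336 C = 336 \cdot \frac{1}{46} = \frac{168}{23}$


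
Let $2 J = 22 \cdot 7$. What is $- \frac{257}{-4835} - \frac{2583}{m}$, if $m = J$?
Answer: $- \frac{1781288}{53185} \approx -33.492$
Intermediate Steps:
$J = 77$ ($J = \frac{22 \cdot 7}{2} = \frac{1}{2} \cdot 154 = 77$)
$m = 77$
$- \frac{257}{-4835} - \frac{2583}{m} = - \frac{257}{-4835} - \frac{2583}{77} = \left(-257\right) \left(- \frac{1}{4835}\right) - \frac{369}{11} = \frac{257}{4835} - \frac{369}{11} = - \frac{1781288}{53185}$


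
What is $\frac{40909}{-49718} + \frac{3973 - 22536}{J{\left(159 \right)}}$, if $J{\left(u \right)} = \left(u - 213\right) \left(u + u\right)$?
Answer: $\frac{110212943}{426878748} \approx 0.25818$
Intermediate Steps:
$J{\left(u \right)} = 2 u \left(-213 + u\right)$ ($J{\left(u \right)} = \left(-213 + u\right) 2 u = 2 u \left(-213 + u\right)$)
$\frac{40909}{-49718} + \frac{3973 - 22536}{J{\left(159 \right)}} = \frac{40909}{-49718} + \frac{3973 - 22536}{2 \cdot 159 \left(-213 + 159\right)} = 40909 \left(- \frac{1}{49718}\right) + \frac{3973 - 22536}{2 \cdot 159 \left(-54\right)} = - \frac{40909}{49718} - \frac{18563}{-17172} = - \frac{40909}{49718} - - \frac{18563}{17172} = - \frac{40909}{49718} + \frac{18563}{17172} = \frac{110212943}{426878748}$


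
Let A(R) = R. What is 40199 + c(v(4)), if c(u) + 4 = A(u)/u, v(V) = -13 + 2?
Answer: 40196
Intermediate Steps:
v(V) = -11
c(u) = -3 (c(u) = -4 + u/u = -4 + 1 = -3)
40199 + c(v(4)) = 40199 - 3 = 40196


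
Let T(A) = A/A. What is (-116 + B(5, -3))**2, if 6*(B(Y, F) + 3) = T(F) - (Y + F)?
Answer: 511225/36 ≈ 14201.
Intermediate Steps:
T(A) = 1
B(Y, F) = -17/6 - F/6 - Y/6 (B(Y, F) = -3 + (1 - (Y + F))/6 = -3 + (1 - (F + Y))/6 = -3 + (1 + (-F - Y))/6 = -3 + (1 - F - Y)/6 = -3 + (1/6 - F/6 - Y/6) = -17/6 - F/6 - Y/6)
(-116 + B(5, -3))**2 = (-116 + (-17/6 - 1/6*(-3) - 1/6*5))**2 = (-116 + (-17/6 + 1/2 - 5/6))**2 = (-116 - 19/6)**2 = (-715/6)**2 = 511225/36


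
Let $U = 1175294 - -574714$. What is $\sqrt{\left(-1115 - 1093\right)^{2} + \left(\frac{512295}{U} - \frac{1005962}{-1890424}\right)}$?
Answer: $\frac{\sqrt{23158703869862115869795794222}}{68922023404} \approx 2208.0$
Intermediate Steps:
$U = 1750008$ ($U = 1175294 + 574714 = 1750008$)
$\sqrt{\left(-1115 - 1093\right)^{2} + \left(\frac{512295}{U} - \frac{1005962}{-1890424}\right)} = \sqrt{\left(-1115 - 1093\right)^{2} + \left(\frac{512295}{1750008} - \frac{1005962}{-1890424}\right)} = \sqrt{\left(-2208\right)^{2} + \left(512295 \cdot \frac{1}{1750008} - - \frac{502981}{945212}\right)} = \sqrt{4875264 + \left(\frac{170765}{583336} + \frac{502981}{945212}\right)} = \sqrt{4875264 + \frac{113704012949}{137844046808}} = \sqrt{\frac{672026232721370261}{137844046808}} = \frac{\sqrt{23158703869862115869795794222}}{68922023404}$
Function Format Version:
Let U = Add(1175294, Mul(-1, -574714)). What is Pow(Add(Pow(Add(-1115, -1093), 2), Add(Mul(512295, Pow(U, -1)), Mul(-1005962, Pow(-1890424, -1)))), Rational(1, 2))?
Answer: Mul(Rational(1, 68922023404), Pow(23158703869862115869795794222, Rational(1, 2))) ≈ 2208.0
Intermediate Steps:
U = 1750008 (U = Add(1175294, 574714) = 1750008)
Pow(Add(Pow(Add(-1115, -1093), 2), Add(Mul(512295, Pow(U, -1)), Mul(-1005962, Pow(-1890424, -1)))), Rational(1, 2)) = Pow(Add(Pow(Add(-1115, -1093), 2), Add(Mul(512295, Pow(1750008, -1)), Mul(-1005962, Pow(-1890424, -1)))), Rational(1, 2)) = Pow(Add(Pow(-2208, 2), Add(Mul(512295, Rational(1, 1750008)), Mul(-1005962, Rational(-1, 1890424)))), Rational(1, 2)) = Pow(Add(4875264, Add(Rational(170765, 583336), Rational(502981, 945212))), Rational(1, 2)) = Pow(Add(4875264, Rational(113704012949, 137844046808)), Rational(1, 2)) = Pow(Rational(672026232721370261, 137844046808), Rational(1, 2)) = Mul(Rational(1, 68922023404), Pow(23158703869862115869795794222, Rational(1, 2)))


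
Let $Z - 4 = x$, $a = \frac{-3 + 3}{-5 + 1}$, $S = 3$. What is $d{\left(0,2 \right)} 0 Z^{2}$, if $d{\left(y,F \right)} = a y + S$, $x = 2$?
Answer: $0$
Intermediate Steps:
$a = 0$ ($a = \frac{0}{-4} = 0 \left(- \frac{1}{4}\right) = 0$)
$Z = 6$ ($Z = 4 + 2 = 6$)
$d{\left(y,F \right)} = 3$ ($d{\left(y,F \right)} = 0 y + 3 = 0 + 3 = 3$)
$d{\left(0,2 \right)} 0 Z^{2} = 3 \cdot 0 \cdot 6^{2} = 0 \cdot 36 = 0$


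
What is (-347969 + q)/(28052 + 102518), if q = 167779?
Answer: -18019/13057 ≈ -1.3800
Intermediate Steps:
(-347969 + q)/(28052 + 102518) = (-347969 + 167779)/(28052 + 102518) = -180190/130570 = -180190*1/130570 = -18019/13057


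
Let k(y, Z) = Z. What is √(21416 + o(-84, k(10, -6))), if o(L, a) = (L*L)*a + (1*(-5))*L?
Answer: 10*I*√205 ≈ 143.18*I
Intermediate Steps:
o(L, a) = -5*L + a*L² (o(L, a) = L²*a - 5*L = a*L² - 5*L = -5*L + a*L²)
√(21416 + o(-84, k(10, -6))) = √(21416 - 84*(-5 - 84*(-6))) = √(21416 - 84*(-5 + 504)) = √(21416 - 84*499) = √(21416 - 41916) = √(-20500) = 10*I*√205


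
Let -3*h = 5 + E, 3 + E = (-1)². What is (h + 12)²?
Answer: 121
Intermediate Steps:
E = -2 (E = -3 + (-1)² = -3 + 1 = -2)
h = -1 (h = -(5 - 2)/3 = -⅓*3 = -1)
(h + 12)² = (-1 + 12)² = 11² = 121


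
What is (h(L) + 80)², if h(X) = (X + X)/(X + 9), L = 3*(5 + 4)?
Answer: 26569/4 ≈ 6642.3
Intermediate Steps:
L = 27 (L = 3*9 = 27)
h(X) = 2*X/(9 + X) (h(X) = (2*X)/(9 + X) = 2*X/(9 + X))
(h(L) + 80)² = (2*27/(9 + 27) + 80)² = (2*27/36 + 80)² = (2*27*(1/36) + 80)² = (3/2 + 80)² = (163/2)² = 26569/4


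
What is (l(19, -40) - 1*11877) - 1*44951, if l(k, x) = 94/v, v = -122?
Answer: -3466555/61 ≈ -56829.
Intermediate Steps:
l(k, x) = -47/61 (l(k, x) = 94/(-122) = 94*(-1/122) = -47/61)
(l(19, -40) - 1*11877) - 1*44951 = (-47/61 - 1*11877) - 1*44951 = (-47/61 - 11877) - 44951 = -724544/61 - 44951 = -3466555/61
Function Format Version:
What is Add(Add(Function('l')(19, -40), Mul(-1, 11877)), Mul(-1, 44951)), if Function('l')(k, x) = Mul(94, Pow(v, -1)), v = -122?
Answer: Rational(-3466555, 61) ≈ -56829.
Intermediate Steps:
Function('l')(k, x) = Rational(-47, 61) (Function('l')(k, x) = Mul(94, Pow(-122, -1)) = Mul(94, Rational(-1, 122)) = Rational(-47, 61))
Add(Add(Function('l')(19, -40), Mul(-1, 11877)), Mul(-1, 44951)) = Add(Add(Rational(-47, 61), Mul(-1, 11877)), Mul(-1, 44951)) = Add(Add(Rational(-47, 61), -11877), -44951) = Add(Rational(-724544, 61), -44951) = Rational(-3466555, 61)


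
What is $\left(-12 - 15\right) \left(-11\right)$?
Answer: $297$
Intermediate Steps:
$\left(-12 - 15\right) \left(-11\right) = \left(-27\right) \left(-11\right) = 297$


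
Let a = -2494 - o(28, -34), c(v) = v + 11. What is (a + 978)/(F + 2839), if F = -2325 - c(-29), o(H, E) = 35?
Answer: -1551/532 ≈ -2.9154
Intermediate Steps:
c(v) = 11 + v
a = -2529 (a = -2494 - 1*35 = -2494 - 35 = -2529)
F = -2307 (F = -2325 - (11 - 29) = -2325 - 1*(-18) = -2325 + 18 = -2307)
(a + 978)/(F + 2839) = (-2529 + 978)/(-2307 + 2839) = -1551/532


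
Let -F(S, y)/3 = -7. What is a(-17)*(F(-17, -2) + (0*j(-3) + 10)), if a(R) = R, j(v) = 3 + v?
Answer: -527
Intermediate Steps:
F(S, y) = 21 (F(S, y) = -3*(-7) = 21)
a(-17)*(F(-17, -2) + (0*j(-3) + 10)) = -17*(21 + (0*(3 - 3) + 10)) = -17*(21 + (0*0 + 10)) = -17*(21 + (0 + 10)) = -17*(21 + 10) = -17*31 = -527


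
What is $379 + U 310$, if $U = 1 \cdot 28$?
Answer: $9059$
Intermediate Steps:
$U = 28$
$379 + U 310 = 379 + 28 \cdot 310 = 379 + 8680 = 9059$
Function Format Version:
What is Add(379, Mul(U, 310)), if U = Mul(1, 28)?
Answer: 9059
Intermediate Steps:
U = 28
Add(379, Mul(U, 310)) = Add(379, Mul(28, 310)) = Add(379, 8680) = 9059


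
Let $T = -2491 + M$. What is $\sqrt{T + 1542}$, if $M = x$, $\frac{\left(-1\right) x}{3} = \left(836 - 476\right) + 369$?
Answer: $56 i \approx 56.0 i$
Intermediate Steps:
$x = -2187$ ($x = - 3 \left(\left(836 - 476\right) + 369\right) = - 3 \left(360 + 369\right) = \left(-3\right) 729 = -2187$)
$M = -2187$
$T = -4678$ ($T = -2491 - 2187 = -4678$)
$\sqrt{T + 1542} = \sqrt{-4678 + 1542} = \sqrt{-3136} = 56 i$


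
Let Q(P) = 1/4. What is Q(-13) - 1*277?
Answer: -1107/4 ≈ -276.75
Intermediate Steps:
Q(P) = 1/4
Q(-13) - 1*277 = 1/4 - 1*277 = 1/4 - 277 = -1107/4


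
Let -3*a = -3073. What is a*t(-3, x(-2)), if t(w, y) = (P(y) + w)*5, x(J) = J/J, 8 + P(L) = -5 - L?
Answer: -261205/3 ≈ -87068.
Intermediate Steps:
P(L) = -13 - L (P(L) = -8 + (-5 - L) = -13 - L)
x(J) = 1
a = 3073/3 (a = -1/3*(-3073) = 3073/3 ≈ 1024.3)
t(w, y) = -65 - 5*y + 5*w (t(w, y) = ((-13 - y) + w)*5 = (-13 + w - y)*5 = -65 - 5*y + 5*w)
a*t(-3, x(-2)) = 3073*(-65 - 5*1 + 5*(-3))/3 = 3073*(-65 - 5 - 15)/3 = (3073/3)*(-85) = -261205/3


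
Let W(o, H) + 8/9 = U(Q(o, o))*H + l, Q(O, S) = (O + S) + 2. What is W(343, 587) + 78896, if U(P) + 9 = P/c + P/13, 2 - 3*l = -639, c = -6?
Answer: 4397128/117 ≈ 37582.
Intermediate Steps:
l = 641/3 (l = ⅔ - ⅓*(-639) = ⅔ + 213 = 641/3 ≈ 213.67)
Q(O, S) = 2 + O + S
U(P) = -9 - 7*P/78 (U(P) = -9 + (P/(-6) + P/13) = -9 + (P*(-⅙) + P*(1/13)) = -9 + (-P/6 + P/13) = -9 - 7*P/78)
W(o, H) = 1915/9 + H*(-358/39 - 7*o/39) (W(o, H) = -8/9 + ((-9 - 7*(2 + o + o)/78)*H + 641/3) = -8/9 + ((-9 - 7*(2 + 2*o)/78)*H + 641/3) = -8/9 + ((-9 + (-7/39 - 7*o/39))*H + 641/3) = -8/9 + ((-358/39 - 7*o/39)*H + 641/3) = -8/9 + (H*(-358/39 - 7*o/39) + 641/3) = -8/9 + (641/3 + H*(-358/39 - 7*o/39)) = 1915/9 + H*(-358/39 - 7*o/39))
W(343, 587) + 78896 = (1915/9 - 358/39*587 - 7/39*587*343) + 78896 = (1915/9 - 210146/39 - 1409387/39) + 78896 = -4833704/117 + 78896 = 4397128/117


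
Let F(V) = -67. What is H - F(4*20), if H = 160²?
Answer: 25667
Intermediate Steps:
H = 25600
H - F(4*20) = 25600 - 1*(-67) = 25600 + 67 = 25667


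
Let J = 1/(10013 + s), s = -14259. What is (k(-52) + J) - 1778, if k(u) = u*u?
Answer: 3931795/4246 ≈ 926.00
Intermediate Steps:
J = -1/4246 (J = 1/(10013 - 14259) = 1/(-4246) = -1/4246 ≈ -0.00023552)
k(u) = u²
(k(-52) + J) - 1778 = ((-52)² - 1/4246) - 1778 = (2704 - 1/4246) - 1778 = 11481183/4246 - 1778 = 3931795/4246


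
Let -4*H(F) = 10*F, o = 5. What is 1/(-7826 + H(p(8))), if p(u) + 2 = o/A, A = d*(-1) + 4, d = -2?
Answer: -12/93877 ≈ -0.00012783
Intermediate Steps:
A = 6 (A = -2*(-1) + 4 = 2 + 4 = 6)
p(u) = -7/6 (p(u) = -2 + 5/6 = -2 + 5*(⅙) = -2 + ⅚ = -7/6)
H(F) = -5*F/2
1/(-7826 + H(p(8))) = 1/(-7826 - 5/2*(-7/6)) = 1/(-7826 + 35/12) = 1/(-93877/12) = -12/93877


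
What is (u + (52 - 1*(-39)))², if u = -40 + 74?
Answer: 15625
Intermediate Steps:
u = 34
(u + (52 - 1*(-39)))² = (34 + (52 - 1*(-39)))² = (34 + (52 + 39))² = (34 + 91)² = 125² = 15625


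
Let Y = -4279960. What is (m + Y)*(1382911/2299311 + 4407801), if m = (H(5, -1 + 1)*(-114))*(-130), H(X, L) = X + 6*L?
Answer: -42625998727001408920/2299311 ≈ -1.8539e+13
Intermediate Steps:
m = 74100 (m = ((5 + 6*(-1 + 1))*(-114))*(-130) = ((5 + 6*0)*(-114))*(-130) = ((5 + 0)*(-114))*(-130) = (5*(-114))*(-130) = -570*(-130) = 74100)
(m + Y)*(1382911/2299311 + 4407801) = (74100 - 4279960)*(1382911/2299311 + 4407801) = -4205860*(1382911*(1/2299311) + 4407801) = -4205860*(1382911/2299311 + 4407801) = -4205860*10134906708022/2299311 = -42625998727001408920/2299311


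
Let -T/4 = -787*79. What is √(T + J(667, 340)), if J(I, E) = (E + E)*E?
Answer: 2*√119973 ≈ 692.74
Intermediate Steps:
T = 248692 (T = -(-3148)*79 = -4*(-62173) = 248692)
J(I, E) = 2*E² (J(I, E) = (2*E)*E = 2*E²)
√(T + J(667, 340)) = √(248692 + 2*340²) = √(248692 + 2*115600) = √(248692 + 231200) = √479892 = 2*√119973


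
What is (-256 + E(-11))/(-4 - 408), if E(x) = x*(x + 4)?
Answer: 179/412 ≈ 0.43447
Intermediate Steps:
E(x) = x*(4 + x)
(-256 + E(-11))/(-4 - 408) = (-256 - 11*(4 - 11))/(-4 - 408) = (-256 - 11*(-7))/(-412) = (-256 + 77)*(-1/412) = -179*(-1/412) = 179/412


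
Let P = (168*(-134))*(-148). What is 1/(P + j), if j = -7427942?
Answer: -1/4096166 ≈ -2.4413e-7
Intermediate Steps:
P = 3331776 (P = -22512*(-148) = 3331776)
1/(P + j) = 1/(3331776 - 7427942) = 1/(-4096166) = -1/4096166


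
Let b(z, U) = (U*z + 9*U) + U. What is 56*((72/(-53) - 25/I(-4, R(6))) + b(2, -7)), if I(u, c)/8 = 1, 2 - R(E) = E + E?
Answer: -262619/53 ≈ -4955.1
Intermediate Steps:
b(z, U) = 10*U + U*z (b(z, U) = (9*U + U*z) + U = 10*U + U*z)
R(E) = 2 - 2*E (R(E) = 2 - (E + E) = 2 - 2*E)
I(u, c) = 8 (I(u, c) = 8*1 = 8)
56*((72/(-53) - 25/I(-4, R(6))) + b(2, -7)) = 56*((72/(-53) - 25/8) - 7*(10 + 2)) = 56*((72*(-1/53) - 25*⅛) - 7*12) = 56*((-72/53 - 25/8) - 84) = 56*(-1901/424 - 84) = 56*(-37517/424) = -262619/53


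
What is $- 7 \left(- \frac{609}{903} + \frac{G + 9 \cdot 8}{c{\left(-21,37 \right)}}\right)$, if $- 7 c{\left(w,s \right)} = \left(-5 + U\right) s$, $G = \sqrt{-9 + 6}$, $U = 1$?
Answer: $- \frac{30415}{1591} - \frac{49 i \sqrt{3}}{148} \approx -19.117 - 0.57345 i$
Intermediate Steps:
$G = i \sqrt{3}$ ($G = \sqrt{-3} = i \sqrt{3} \approx 1.732 i$)
$c{\left(w,s \right)} = \frac{4 s}{7}$ ($c{\left(w,s \right)} = - \frac{\left(-5 + 1\right) s}{7} = - \frac{\left(-4\right) s}{7} = \frac{4 s}{7}$)
$- 7 \left(- \frac{609}{903} + \frac{G + 9 \cdot 8}{c{\left(-21,37 \right)}}\right) = - 7 \left(- \frac{609}{903} + \frac{i \sqrt{3} + 9 \cdot 8}{\frac{4}{7} \cdot 37}\right) = - 7 \left(\left(-609\right) \frac{1}{903} + \frac{i \sqrt{3} + 72}{\frac{148}{7}}\right) = - 7 \left(- \frac{29}{43} + \left(72 + i \sqrt{3}\right) \frac{7}{148}\right) = - 7 \left(- \frac{29}{43} + \left(\frac{126}{37} + \frac{7 i \sqrt{3}}{148}\right)\right) = - 7 \left(\frac{4345}{1591} + \frac{7 i \sqrt{3}}{148}\right) = - \frac{30415}{1591} - \frac{49 i \sqrt{3}}{148}$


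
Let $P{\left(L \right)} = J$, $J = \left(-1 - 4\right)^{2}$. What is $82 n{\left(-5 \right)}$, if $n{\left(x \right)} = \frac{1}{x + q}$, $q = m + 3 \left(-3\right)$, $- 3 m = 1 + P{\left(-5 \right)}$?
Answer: $- \frac{123}{34} \approx -3.6176$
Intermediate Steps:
$J = 25$ ($J = \left(-5\right)^{2} = 25$)
$P{\left(L \right)} = 25$
$m = - \frac{26}{3}$ ($m = - \frac{1 + 25}{3} = \left(- \frac{1}{3}\right) 26 = - \frac{26}{3} \approx -8.6667$)
$q = - \frac{53}{3}$ ($q = - \frac{26}{3} + 3 \left(-3\right) = - \frac{26}{3} - 9 = - \frac{53}{3} \approx -17.667$)
$n{\left(x \right)} = \frac{1}{- \frac{53}{3} + x}$ ($n{\left(x \right)} = \frac{1}{x - \frac{53}{3}} = \frac{1}{- \frac{53}{3} + x}$)
$82 n{\left(-5 \right)} = 82 \frac{3}{-53 + 3 \left(-5\right)} = 82 \frac{3}{-53 - 15} = 82 \frac{3}{-68} = 82 \cdot 3 \left(- \frac{1}{68}\right) = 82 \left(- \frac{3}{68}\right) = - \frac{123}{34}$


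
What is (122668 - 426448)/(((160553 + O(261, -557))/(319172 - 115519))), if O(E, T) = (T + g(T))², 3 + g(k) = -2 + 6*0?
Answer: -20621902780/158799 ≈ -1.2986e+5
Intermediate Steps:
g(k) = -5 (g(k) = -3 + (-2 + 6*0) = -3 + (-2 + 0) = -3 - 2 = -5)
O(E, T) = (-5 + T)² (O(E, T) = (T - 5)² = (-5 + T)²)
(122668 - 426448)/(((160553 + O(261, -557))/(319172 - 115519))) = (122668 - 426448)/(((160553 + (-5 - 557)²)/(319172 - 115519))) = -303780*203653/(160553 + (-562)²) = -303780*203653/(160553 + 315844) = -303780/(476397*(1/203653)) = -303780/476397/203653 = -303780*203653/476397 = -20621902780/158799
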